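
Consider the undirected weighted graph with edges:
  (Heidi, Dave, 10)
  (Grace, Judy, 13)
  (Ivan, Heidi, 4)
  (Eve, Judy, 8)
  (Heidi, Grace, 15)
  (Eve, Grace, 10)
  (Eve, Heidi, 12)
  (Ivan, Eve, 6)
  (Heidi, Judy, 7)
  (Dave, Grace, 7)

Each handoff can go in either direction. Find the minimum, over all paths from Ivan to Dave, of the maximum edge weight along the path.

10

Checking several routes:
Ivan -> Heidi -> Judy -> Eve -> Grace -> Dave: max(4, 7, 8, 10, 7) = 10
Ivan -> Heidi -> Dave: max(4, 10) = 10
Ivan -> Eve -> Grace -> Dave: max(6, 10, 7) = 10
Ivan -> Eve -> Heidi -> Dave: max(6, 12, 10) = 12
Ivan -> Eve -> Judy -> Heidi -> Dave: max(6, 8, 7, 10) = 10
The minimum achievable maximum is 10.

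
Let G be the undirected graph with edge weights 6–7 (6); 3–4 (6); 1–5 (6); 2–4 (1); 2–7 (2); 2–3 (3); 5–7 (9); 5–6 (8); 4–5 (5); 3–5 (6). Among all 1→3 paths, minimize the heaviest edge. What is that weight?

A few of the 1→3 routes:
1→5→4→3: max(6, 5, 6) = 6
1→5→6→7→2→3: max(6, 8, 6, 2, 3) = 8
1→5→3: max(6, 6) = 6
1→5→4→2→3: max(6, 5, 1, 3) = 6
1→5→6→7→2→4→3: max(6, 8, 6, 2, 1, 6) = 8
Best route has worst link 6.

6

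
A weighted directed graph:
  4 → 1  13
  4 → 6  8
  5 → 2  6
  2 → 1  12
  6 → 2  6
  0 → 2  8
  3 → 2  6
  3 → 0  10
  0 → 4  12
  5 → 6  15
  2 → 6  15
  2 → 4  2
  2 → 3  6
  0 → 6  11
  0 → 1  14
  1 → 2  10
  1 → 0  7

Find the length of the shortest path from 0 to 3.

14

Candidate routes:
0 → 4 → 6 → 2 → 3: 12 + 8 + 6 + 6 = 32
0 → 1 → 2 → 3: 14 + 10 + 6 = 30
0 → 6 → 2 → 3: 11 + 6 + 6 = 23
0 → 2 → 3: 8 + 6 = 14
0 → 4 → 1 → 2 → 3: 12 + 13 + 10 + 6 = 41
Best route has total 14.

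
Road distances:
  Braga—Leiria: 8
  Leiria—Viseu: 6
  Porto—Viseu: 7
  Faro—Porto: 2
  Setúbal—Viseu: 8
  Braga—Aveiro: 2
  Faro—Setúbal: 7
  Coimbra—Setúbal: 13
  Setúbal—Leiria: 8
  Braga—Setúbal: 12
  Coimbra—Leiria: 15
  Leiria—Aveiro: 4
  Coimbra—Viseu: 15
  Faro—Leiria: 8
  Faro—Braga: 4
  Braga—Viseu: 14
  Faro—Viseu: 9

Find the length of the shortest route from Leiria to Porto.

10

A few of the Leiria→Porto routes:
Leiria -> Faro -> Porto: 8 + 2 = 10
Leiria -> Viseu -> Porto: 6 + 7 = 13
Leiria -> Setúbal -> Faro -> Porto: 8 + 7 + 2 = 17
Leiria -> Aveiro -> Braga -> Faro -> Porto: 4 + 2 + 4 + 2 = 12
Leiria -> Braga -> Faro -> Porto: 8 + 4 + 2 = 14
Best route has total 10.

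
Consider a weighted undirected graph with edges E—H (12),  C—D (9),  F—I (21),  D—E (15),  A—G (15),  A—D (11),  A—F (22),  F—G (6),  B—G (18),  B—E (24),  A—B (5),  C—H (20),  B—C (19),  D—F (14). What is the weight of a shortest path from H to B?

36

Comparing a few candidate routes:
H - E - D - F - G - B: 12 + 15 + 14 + 6 + 18 = 65
H - C - B: 20 + 19 = 39
H - E - B: 12 + 24 = 36
H - E - D - C - B: 12 + 15 + 9 + 19 = 55
H - C - D - A - B: 20 + 9 + 11 + 5 = 45
H - E - D - A - B: 12 + 15 + 11 + 5 = 43
Shortest: 36.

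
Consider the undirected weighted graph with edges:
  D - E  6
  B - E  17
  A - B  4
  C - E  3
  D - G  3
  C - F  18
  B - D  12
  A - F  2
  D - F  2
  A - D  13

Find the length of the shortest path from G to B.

Comparing a few candidate routes:
G -> D -> B: 3 + 12 = 15
G -> D -> F -> C -> E -> B: 3 + 2 + 18 + 3 + 17 = 43
G -> D -> F -> A -> B: 3 + 2 + 2 + 4 = 11
G -> D -> A -> B: 3 + 13 + 4 = 20
G -> D -> E -> B: 3 + 6 + 17 = 26
G -> D -> E -> C -> F -> A -> B: 3 + 6 + 3 + 18 + 2 + 4 = 36
The minimum is 11.

11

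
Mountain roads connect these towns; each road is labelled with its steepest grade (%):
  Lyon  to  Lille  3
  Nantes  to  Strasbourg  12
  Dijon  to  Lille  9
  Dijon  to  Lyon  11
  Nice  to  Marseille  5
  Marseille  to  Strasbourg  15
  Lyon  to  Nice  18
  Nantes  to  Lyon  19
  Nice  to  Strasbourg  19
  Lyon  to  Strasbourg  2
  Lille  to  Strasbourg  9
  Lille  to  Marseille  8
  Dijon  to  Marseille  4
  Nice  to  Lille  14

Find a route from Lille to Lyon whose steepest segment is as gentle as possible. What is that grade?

3

Comparing a few candidate routes:
Lille - Dijon - Lyon: max(9, 11) = 11
Lille - Marseille - Dijon - Lyon: max(8, 4, 11) = 11
Lille - Nice - Marseille - Dijon - Lyon: max(14, 5, 4, 11) = 14
Lille - Lyon: max(3) = 3
Lille - Strasbourg - Lyon: max(9, 2) = 9
Best route has worst link 3%.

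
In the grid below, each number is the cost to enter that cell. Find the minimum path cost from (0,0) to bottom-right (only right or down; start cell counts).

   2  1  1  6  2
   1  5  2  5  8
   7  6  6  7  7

Cheapest: (0,0) -> (0,1) -> (0,2) -> (1,2) -> (1,3) -> (2,3) -> (2,4)
  2 + 1 + 1 + 2 + 5 + 7 + 7 = 25

25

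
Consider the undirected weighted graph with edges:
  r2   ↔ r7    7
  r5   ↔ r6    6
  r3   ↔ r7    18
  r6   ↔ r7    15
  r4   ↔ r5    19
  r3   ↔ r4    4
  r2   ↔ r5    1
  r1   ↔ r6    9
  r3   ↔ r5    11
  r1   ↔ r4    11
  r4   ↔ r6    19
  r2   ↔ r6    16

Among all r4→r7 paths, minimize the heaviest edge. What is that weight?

Some routes from r4 to r7:
r4→r3→r5→r2→r7: max(4, 11, 1, 7) = 11
r4→r3→r5→r6→r7: max(4, 11, 6, 15) = 15
r4→r1→r6→r5→r2→r7: max(11, 9, 6, 1, 7) = 11
r4→r1→r6→r2→r7: max(11, 9, 16, 7) = 16
r4→r3→r5→r6→r2→r7: max(4, 11, 6, 16, 7) = 16
r4→r1→r6→r7: max(11, 9, 15) = 15
Best route has worst link 11.

11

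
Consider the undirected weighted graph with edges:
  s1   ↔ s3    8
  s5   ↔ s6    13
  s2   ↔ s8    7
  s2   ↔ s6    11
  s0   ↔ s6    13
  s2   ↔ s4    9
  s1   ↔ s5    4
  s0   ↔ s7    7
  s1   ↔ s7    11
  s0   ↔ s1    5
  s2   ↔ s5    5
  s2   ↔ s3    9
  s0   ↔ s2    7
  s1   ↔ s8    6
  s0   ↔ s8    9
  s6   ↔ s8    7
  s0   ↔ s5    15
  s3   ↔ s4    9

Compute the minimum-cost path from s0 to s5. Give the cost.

9

Comparing a few candidate routes:
s0→s5: 15
s0→s2→s5: 7 + 5 = 12
s0→s7→s1→s5: 7 + 11 + 4 = 22
s0→s8→s1→s5: 9 + 6 + 4 = 19
s0→s8→s2→s5: 9 + 7 + 5 = 21
s0→s1→s5: 5 + 4 = 9
Shortest: 9.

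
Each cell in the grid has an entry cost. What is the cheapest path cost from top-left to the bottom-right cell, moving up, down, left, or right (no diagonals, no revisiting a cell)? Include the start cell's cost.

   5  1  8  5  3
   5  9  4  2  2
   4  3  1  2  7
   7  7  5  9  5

32

One optimal route is [0,0] → [1,0] → [2,0] → [2,1] → [2,2] → [2,3] → [2,4] → [3,4].
Its cost is 5 + 5 + 4 + 3 + 1 + 2 + 7 + 5 = 32.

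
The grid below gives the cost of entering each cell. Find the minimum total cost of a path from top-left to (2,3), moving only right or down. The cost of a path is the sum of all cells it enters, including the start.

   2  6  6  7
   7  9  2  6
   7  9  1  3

Best path: (0,0) -> (0,1) -> (0,2) -> (1,2) -> (2,2) -> (2,3)
Cost: 2 + 6 + 6 + 2 + 1 + 3 = 20
(Top row then right column would cost 30.)

20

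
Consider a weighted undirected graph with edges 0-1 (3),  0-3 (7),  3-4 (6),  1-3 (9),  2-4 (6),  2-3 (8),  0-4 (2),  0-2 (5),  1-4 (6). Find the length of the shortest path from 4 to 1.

5

Checking several routes:
4 -> 1: 6
4 -> 2 -> 0 -> 1: 6 + 5 + 3 = 14
4 -> 0 -> 1: 2 + 3 = 5
Shortest: 5.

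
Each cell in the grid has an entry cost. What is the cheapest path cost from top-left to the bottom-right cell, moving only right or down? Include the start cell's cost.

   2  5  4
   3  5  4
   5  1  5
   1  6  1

17

One optimal route is (0,0)→(1,0)→(1,1)→(2,1)→(2,2)→(3,2).
Its cost is 2 + 3 + 5 + 1 + 5 + 1 = 17.
For comparison, the top-then-right route costs 21.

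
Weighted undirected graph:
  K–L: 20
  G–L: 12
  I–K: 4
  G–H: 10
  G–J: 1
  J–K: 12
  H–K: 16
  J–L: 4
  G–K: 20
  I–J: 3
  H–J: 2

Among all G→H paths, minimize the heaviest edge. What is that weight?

2

Checking several routes:
G → L → J → H: max(12, 4, 2) = 12
G → H: max(10) = 10
G → J → H: max(1, 2) = 2
G → L → J → I → K → H: max(12, 4, 3, 4, 16) = 16
G → L → J → K → H: max(12, 4, 12, 16) = 16
Smallest bottleneck: 2.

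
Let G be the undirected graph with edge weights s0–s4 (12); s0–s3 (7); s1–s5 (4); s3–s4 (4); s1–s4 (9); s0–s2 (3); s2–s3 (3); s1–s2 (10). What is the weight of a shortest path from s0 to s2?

3

Some routes from s0 to s2:
s0 - s4 - s3 - s2: 12 + 4 + 3 = 19
s0 - s2: 3
s0 - s3 - s2: 7 + 3 = 10
Best route has total 3.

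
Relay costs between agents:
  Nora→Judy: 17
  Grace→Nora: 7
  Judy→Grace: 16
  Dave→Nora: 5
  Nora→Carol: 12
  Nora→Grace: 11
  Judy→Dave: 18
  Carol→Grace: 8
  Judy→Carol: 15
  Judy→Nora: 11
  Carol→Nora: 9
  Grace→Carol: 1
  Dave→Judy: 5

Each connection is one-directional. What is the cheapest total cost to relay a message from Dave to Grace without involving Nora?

21

Paths from Dave to Grace avoiding Nora:
Dave - Judy - Carol - Grace: 5 + 15 + 8 = 28
Dave - Judy - Grace: 5 + 16 = 21
The minimum is 21.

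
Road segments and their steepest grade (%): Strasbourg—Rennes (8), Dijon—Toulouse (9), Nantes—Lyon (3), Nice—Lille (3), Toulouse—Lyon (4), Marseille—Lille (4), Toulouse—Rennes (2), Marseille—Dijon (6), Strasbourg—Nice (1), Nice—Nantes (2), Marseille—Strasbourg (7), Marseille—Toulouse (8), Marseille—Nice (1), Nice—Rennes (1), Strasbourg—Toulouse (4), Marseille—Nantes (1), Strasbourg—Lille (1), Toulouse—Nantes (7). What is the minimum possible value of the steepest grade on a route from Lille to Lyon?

Some routes from Lille to Lyon:
Lille → Nice → Nantes → Lyon: max(3, 2, 3) = 3
Lille → Strasbourg → Nice → Nantes → Lyon: max(1, 1, 2, 3) = 3
Lille → Nice → Rennes → Toulouse → Lyon: max(3, 1, 2, 4) = 4
Lille → Nice → Strasbourg → Toulouse → Lyon: max(3, 1, 4, 4) = 4
Lille → Strasbourg → Nice → Marseille → Nantes → Lyon: max(1, 1, 1, 1, 3) = 3
Lille → Nice → Marseille → Nantes → Lyon: max(3, 1, 1, 3) = 3
Smallest bottleneck: 3%.

3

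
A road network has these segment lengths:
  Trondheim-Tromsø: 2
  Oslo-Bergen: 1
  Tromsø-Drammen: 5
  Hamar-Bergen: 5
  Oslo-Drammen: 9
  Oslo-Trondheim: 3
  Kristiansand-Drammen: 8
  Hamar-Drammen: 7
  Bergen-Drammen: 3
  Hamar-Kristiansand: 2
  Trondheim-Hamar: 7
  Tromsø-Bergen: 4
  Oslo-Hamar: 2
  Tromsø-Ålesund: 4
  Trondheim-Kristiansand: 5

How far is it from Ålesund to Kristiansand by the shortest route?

Checking several routes:
Ålesund → Tromsø → Bergen → Oslo → Hamar → Kristiansand: 4 + 4 + 1 + 2 + 2 = 13
Ålesund → Tromsø → Trondheim → Kristiansand: 4 + 2 + 5 = 11
Ålesund → Tromsø → Trondheim → Hamar → Kristiansand: 4 + 2 + 7 + 2 = 15
Ålesund → Tromsø → Bergen → Hamar → Kristiansand: 4 + 4 + 5 + 2 = 15
Ålesund → Tromsø → Trondheim → Oslo → Hamar → Kristiansand: 4 + 2 + 3 + 2 + 2 = 13
The minimum is 11.

11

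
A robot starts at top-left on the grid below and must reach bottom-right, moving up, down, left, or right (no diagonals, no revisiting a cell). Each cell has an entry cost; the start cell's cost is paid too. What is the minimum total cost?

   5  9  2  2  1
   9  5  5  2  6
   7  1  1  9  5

30

Best path: [0,0] -> [0,1] -> [0,2] -> [0,3] -> [0,4] -> [1,4] -> [2,4]
Cost: 5 + 9 + 2 + 2 + 1 + 6 + 5 = 30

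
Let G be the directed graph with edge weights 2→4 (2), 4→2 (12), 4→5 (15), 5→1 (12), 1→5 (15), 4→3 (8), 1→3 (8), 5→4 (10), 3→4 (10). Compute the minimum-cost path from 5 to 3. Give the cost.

Routes from 5 to 3:
5 - 1 - 3: 12 + 8 = 20
5 - 4 - 3: 10 + 8 = 18
Shortest: 18.

18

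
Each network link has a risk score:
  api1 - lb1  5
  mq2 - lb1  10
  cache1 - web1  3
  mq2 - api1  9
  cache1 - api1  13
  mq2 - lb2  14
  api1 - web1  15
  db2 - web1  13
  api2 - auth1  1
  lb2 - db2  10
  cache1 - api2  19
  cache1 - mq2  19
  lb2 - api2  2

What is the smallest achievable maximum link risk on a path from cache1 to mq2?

13

A few of the cache1→mq2 routes:
cache1-web1-api1-mq2: max(3, 15, 9) = 15
cache1-api1-web1-db2-lb2-mq2: max(13, 15, 13, 10, 14) = 15
cache1-web1-api1-lb1-mq2: max(3, 15, 5, 10) = 15
cache1-api1-lb1-mq2: max(13, 5, 10) = 13
cache1-web1-db2-lb2-mq2: max(3, 13, 10, 14) = 14
cache1-api1-mq2: max(13, 9) = 13
The minimum achievable maximum is 13.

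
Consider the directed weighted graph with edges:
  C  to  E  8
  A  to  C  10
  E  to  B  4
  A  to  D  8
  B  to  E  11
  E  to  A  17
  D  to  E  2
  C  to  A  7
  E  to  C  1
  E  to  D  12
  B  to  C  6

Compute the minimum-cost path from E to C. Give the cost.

1

Candidate routes:
E-C: 1
E-A-C: 17 + 10 = 27
E-B-C: 4 + 6 = 10
The minimum is 1.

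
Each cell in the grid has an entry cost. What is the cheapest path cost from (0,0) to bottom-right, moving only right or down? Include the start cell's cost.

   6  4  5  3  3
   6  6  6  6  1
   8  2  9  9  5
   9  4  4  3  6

Path (0,0) (0,1) (0,2) (0,3) (0,4) (1,4) (2,4) (3,4): 6 + 4 + 5 + 3 + 3 + 1 + 5 + 6 = 33.

33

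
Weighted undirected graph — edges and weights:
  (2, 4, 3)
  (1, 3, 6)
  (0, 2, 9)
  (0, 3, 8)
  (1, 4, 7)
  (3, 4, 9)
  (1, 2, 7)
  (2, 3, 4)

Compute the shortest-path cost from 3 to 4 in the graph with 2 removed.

9

Routes from 3 to 4 avoiding 2:
3-4: 9
3-1-4: 6 + 7 = 13
Best route has total 9.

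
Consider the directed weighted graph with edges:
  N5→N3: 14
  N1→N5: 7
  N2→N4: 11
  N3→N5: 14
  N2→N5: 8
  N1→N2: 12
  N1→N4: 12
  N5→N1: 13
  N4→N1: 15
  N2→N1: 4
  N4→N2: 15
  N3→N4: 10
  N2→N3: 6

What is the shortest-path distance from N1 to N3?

Candidate routes:
N1 → N2 → N5 → N3: 12 + 8 + 14 = 34
N1 → N4 → N2 → N3: 12 + 15 + 6 = 33
N1 → N5 → N3: 7 + 14 = 21
N1 → N4 → N2 → N5 → N3: 12 + 15 + 8 + 14 = 49
N1 → N2 → N3: 12 + 6 = 18
Best route has total 18.

18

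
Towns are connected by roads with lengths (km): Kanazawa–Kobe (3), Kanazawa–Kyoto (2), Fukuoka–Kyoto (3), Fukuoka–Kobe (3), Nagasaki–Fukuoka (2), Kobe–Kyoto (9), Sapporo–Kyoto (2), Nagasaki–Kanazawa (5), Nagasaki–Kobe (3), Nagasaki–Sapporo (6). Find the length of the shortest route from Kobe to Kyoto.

Some routes from Kobe to Kyoto:
Kobe -> Nagasaki -> Kanazawa -> Kyoto: 3 + 5 + 2 = 10
Kobe -> Nagasaki -> Fukuoka -> Kyoto: 3 + 2 + 3 = 8
Kobe -> Nagasaki -> Sapporo -> Kyoto: 3 + 6 + 2 = 11
Kobe -> Fukuoka -> Kyoto: 3 + 3 = 6
Kobe -> Kanazawa -> Kyoto: 3 + 2 = 5
Kobe -> Kyoto: 9
The minimum is 5 km.

5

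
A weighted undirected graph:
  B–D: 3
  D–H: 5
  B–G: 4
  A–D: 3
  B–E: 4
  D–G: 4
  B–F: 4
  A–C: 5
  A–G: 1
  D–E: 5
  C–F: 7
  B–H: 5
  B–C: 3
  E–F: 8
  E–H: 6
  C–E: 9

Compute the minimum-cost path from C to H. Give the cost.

8

Checking several routes:
C -> B -> D -> H: 3 + 3 + 5 = 11
C -> B -> E -> H: 3 + 4 + 6 = 13
C -> A -> D -> H: 5 + 3 + 5 = 13
C -> E -> H: 9 + 6 = 15
C -> B -> H: 3 + 5 = 8
Shortest: 8.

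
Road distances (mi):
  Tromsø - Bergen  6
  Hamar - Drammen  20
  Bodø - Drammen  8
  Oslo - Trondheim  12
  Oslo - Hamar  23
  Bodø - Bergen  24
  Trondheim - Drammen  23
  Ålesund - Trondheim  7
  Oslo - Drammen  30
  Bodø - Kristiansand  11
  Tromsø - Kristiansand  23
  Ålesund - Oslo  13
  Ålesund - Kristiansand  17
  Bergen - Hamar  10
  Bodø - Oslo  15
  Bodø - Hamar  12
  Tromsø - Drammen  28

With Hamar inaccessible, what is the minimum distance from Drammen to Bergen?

A few of the Drammen→Bergen routes:
Drammen - Bodø - Kristiansand - Tromsø - Bergen: 8 + 11 + 23 + 6 = 48
Drammen - Tromsø - Bergen: 28 + 6 = 34
Drammen - Oslo - Bodø - Bergen: 30 + 15 + 24 = 69
Drammen - Bodø - Bergen: 8 + 24 = 32
The minimum is 32 mi.

32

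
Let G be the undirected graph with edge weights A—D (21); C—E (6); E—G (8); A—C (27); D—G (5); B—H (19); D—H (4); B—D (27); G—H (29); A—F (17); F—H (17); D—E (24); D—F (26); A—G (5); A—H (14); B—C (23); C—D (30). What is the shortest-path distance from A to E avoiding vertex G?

33

Some routes from A to E avoiding G:
A → D → E: 21 + 24 = 45
A → C → E: 27 + 6 = 33
A → D → C → E: 21 + 30 + 6 = 57
A → H → D → C → E: 14 + 4 + 30 + 6 = 54
A → H → D → E: 14 + 4 + 24 = 42
Shortest: 33.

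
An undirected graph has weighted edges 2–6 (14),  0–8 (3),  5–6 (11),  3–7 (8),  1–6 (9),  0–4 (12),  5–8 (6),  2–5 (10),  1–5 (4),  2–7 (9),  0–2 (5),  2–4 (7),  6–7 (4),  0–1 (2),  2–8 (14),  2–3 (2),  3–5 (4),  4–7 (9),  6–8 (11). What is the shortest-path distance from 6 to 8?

Checking several routes:
6 - 5 - 8: 11 + 6 = 17
6 - 8: 11
6 - 5 - 1 - 0 - 8: 11 + 4 + 2 + 3 = 20
6 - 1 - 5 - 8: 9 + 4 + 6 = 19
6 - 1 - 0 - 8: 9 + 2 + 3 = 14
Shortest: 11.

11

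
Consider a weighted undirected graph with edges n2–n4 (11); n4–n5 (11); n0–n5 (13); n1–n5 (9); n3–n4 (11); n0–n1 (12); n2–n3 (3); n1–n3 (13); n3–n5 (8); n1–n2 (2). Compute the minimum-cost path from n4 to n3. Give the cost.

11

Comparing a few candidate routes:
n4 -> n5 -> n1 -> n2 -> n3: 11 + 9 + 2 + 3 = 25
n4 -> n2 -> n1 -> n3: 11 + 2 + 13 = 26
n4 -> n2 -> n3: 11 + 3 = 14
n4 -> n2 -> n1 -> n5 -> n3: 11 + 2 + 9 + 8 = 30
n4 -> n5 -> n3: 11 + 8 = 19
n4 -> n3: 11
Shortest: 11.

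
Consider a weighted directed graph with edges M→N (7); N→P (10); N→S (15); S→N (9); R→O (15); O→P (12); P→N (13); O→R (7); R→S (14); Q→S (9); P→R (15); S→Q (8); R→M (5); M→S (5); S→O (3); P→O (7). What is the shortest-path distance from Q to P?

24

Candidate routes:
Q → S → N → P: 9 + 9 + 10 = 28
Q → S → O → R → M → N → P: 9 + 3 + 7 + 5 + 7 + 10 = 41
Q → S → O → P: 9 + 3 + 12 = 24
Best route has total 24.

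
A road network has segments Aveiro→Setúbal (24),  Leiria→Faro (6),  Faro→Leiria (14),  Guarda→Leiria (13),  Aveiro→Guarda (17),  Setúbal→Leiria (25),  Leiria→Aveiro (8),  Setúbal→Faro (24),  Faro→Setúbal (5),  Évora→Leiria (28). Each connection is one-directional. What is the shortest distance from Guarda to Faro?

19

Routes from Guarda to Faro:
Guarda -> Leiria -> Aveiro -> Setúbal -> Faro: 13 + 8 + 24 + 24 = 69
Guarda -> Leiria -> Faro: 13 + 6 = 19
Shortest: 19 mi.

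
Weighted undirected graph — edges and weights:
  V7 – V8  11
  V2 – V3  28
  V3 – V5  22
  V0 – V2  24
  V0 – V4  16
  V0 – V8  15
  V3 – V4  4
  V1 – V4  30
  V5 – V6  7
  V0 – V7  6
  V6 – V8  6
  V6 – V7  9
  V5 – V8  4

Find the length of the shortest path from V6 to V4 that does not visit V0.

Routes from V6 to V4 avoiding V0:
V6 - V7 - V8 - V5 - V3 - V4: 9 + 11 + 4 + 22 + 4 = 50
V6 - V5 - V3 - V4: 7 + 22 + 4 = 33
V6 - V8 - V5 - V3 - V4: 6 + 4 + 22 + 4 = 36
Shortest: 33.

33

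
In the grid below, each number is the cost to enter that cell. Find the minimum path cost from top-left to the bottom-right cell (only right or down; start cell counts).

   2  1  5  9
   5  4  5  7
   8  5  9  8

27

Take [0,0] → [0,1] → [1,1] → [1,2] → [1,3] → [2,3] for a total of 2 + 1 + 4 + 5 + 7 + 8 = 27.
For comparison, the top-then-right route costs 32.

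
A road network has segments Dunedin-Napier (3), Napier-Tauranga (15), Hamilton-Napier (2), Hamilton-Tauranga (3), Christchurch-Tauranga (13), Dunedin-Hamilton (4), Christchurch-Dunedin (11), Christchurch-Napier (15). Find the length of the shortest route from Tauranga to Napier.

5

Some routes from Tauranga to Napier:
Tauranga→Hamilton→Napier: 3 + 2 = 5
Tauranga→Christchurch→Dunedin→Napier: 13 + 11 + 3 = 27
Tauranga→Christchurch→Napier: 13 + 15 = 28
Tauranga→Napier: 15
Tauranga→Hamilton→Dunedin→Napier: 3 + 4 + 3 = 10
The minimum is 5 km.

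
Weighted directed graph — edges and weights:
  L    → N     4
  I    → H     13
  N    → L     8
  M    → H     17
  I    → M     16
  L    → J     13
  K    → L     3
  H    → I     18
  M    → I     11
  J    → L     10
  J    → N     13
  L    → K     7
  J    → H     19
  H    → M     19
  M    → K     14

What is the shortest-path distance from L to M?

51

Candidate routes:
L→J→H→M: 13 + 19 + 19 = 51
L→J→H→I→M: 13 + 19 + 18 + 16 = 66
The minimum is 51.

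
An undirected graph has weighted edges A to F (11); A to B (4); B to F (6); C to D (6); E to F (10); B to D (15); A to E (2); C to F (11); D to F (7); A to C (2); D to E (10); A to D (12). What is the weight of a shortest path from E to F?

A few of the E→F routes:
E - F: 10
E - D - F: 10 + 7 = 17
E - A - B - F: 2 + 4 + 6 = 12
E - A - C - F: 2 + 2 + 11 = 15
E - A - C - D - F: 2 + 2 + 6 + 7 = 17
E - A - F: 2 + 11 = 13
Best route has total 10.

10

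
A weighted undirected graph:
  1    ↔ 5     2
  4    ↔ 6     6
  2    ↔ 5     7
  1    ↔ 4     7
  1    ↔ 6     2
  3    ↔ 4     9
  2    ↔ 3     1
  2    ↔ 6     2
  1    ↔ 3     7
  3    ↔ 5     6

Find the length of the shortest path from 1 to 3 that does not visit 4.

Routes from 1 to 3 avoiding 4:
1 -> 3: 7
1 -> 5 -> 2 -> 3: 2 + 7 + 1 = 10
1 -> 6 -> 2 -> 3: 2 + 2 + 1 = 5
1 -> 5 -> 3: 2 + 6 = 8
1 -> 6 -> 2 -> 5 -> 3: 2 + 2 + 7 + 6 = 17
The minimum is 5.

5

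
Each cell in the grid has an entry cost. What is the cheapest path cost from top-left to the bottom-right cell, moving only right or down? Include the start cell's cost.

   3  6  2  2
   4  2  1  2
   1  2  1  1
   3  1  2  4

16

Path r0c0 → r1c0 → r1c1 → r1c2 → r2c2 → r2c3 → r3c3: 3 + 4 + 2 + 1 + 1 + 1 + 4 = 16.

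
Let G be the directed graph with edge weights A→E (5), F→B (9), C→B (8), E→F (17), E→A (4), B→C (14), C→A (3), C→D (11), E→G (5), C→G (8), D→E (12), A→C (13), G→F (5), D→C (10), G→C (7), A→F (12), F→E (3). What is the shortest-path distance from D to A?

13

Some routes from D to A:
D → E → A: 12 + 4 = 16
D → C → A: 10 + 3 = 13
D → E → G → C → A: 12 + 5 + 7 + 3 = 27
Best route has total 13.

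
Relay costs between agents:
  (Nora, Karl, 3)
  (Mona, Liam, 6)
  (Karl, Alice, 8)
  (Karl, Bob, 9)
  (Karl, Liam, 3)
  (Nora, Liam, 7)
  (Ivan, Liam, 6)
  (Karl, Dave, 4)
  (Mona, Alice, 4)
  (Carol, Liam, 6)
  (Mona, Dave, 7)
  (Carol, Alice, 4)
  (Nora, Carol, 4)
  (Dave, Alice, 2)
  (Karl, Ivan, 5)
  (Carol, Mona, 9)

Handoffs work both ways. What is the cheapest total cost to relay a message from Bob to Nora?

12

Checking several routes:
Bob → Karl → Liam → Nora: 9 + 3 + 7 = 19
Bob → Karl → Nora: 9 + 3 = 12
Bob → Karl → Liam → Carol → Nora: 9 + 3 + 6 + 4 = 22
Best route has total 12.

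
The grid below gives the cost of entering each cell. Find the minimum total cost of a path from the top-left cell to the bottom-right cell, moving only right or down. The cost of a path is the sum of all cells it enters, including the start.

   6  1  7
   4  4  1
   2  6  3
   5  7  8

23

Best path: (0,0) → (0,1) → (1,1) → (1,2) → (2,2) → (3,2)
Cost: 6 + 1 + 4 + 1 + 3 + 8 = 23
(Top row then right column would cost 26.)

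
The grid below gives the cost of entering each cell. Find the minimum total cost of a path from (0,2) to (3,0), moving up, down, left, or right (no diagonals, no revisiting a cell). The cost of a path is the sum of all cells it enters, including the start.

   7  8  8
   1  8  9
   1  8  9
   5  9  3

30

Path r0c2 r0c1 r0c0 r1c0 r2c0 r3c0: 8 + 8 + 7 + 1 + 1 + 5 = 30.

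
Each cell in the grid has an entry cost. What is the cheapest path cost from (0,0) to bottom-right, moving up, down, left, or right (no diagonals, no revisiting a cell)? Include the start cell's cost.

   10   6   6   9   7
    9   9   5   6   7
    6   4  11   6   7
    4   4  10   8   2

Path r0c0 -> r0c1 -> r0c2 -> r1c2 -> r1c3 -> r2c3 -> r2c4 -> r3c4: 10 + 6 + 6 + 5 + 6 + 6 + 7 + 2 = 48.

48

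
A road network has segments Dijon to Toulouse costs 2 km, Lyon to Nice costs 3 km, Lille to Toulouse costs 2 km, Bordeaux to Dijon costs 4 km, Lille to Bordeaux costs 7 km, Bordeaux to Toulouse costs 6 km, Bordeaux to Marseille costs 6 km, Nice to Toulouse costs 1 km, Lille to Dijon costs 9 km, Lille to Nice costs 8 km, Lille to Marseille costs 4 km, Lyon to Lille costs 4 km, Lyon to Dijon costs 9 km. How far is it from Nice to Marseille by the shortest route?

Some routes from Nice to Marseille:
Nice→Toulouse→Dijon→Bordeaux→Marseille: 1 + 2 + 4 + 6 = 13
Nice→Lyon→Lille→Marseille: 3 + 4 + 4 = 11
Nice→Lille→Marseille: 8 + 4 = 12
Nice→Toulouse→Lille→Marseille: 1 + 2 + 4 = 7
Nice→Toulouse→Bordeaux→Marseille: 1 + 6 + 6 = 13
Shortest: 7 km.

7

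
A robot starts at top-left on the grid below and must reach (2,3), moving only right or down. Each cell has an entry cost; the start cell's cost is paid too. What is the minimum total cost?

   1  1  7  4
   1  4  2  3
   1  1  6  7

17

Path [0,0]→[1,0]→[2,0]→[2,1]→[2,2]→[2,3]: 1 + 1 + 1 + 1 + 6 + 7 = 17.
(Top row then right column would cost 23.)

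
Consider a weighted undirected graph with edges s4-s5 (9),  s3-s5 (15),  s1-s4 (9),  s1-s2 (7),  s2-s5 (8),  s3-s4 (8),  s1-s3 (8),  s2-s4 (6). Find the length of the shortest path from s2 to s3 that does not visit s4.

Routes from s2 to s3 avoiding s4:
s2 → s5 → s3: 8 + 15 = 23
s2 → s1 → s3: 7 + 8 = 15
The minimum is 15.

15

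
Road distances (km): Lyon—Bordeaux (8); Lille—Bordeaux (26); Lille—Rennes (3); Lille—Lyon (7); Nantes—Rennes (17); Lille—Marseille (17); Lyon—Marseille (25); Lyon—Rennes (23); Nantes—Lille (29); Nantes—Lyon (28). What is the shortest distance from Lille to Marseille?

Comparing a few candidate routes:
Lille-Rennes-Lyon-Marseille: 3 + 23 + 25 = 51
Lille-Marseille: 17
Lille-Lyon-Marseille: 7 + 25 = 32
Lille-Rennes-Nantes-Lyon-Marseille: 3 + 17 + 28 + 25 = 73
Lille-Bordeaux-Lyon-Marseille: 26 + 8 + 25 = 59
The minimum is 17 km.

17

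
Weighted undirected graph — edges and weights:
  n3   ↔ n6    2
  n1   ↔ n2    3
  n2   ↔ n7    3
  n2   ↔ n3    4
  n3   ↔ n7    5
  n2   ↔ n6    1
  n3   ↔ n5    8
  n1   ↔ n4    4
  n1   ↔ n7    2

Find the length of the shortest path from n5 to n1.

Routes from n5 to n1:
n5 → n3 → n7 → n1: 8 + 5 + 2 = 15
n5 → n3 → n6 → n2 → n1: 8 + 2 + 1 + 3 = 14
n5 → n3 → n7 → n2 → n1: 8 + 5 + 3 + 3 = 19
n5 → n3 → n2 → n7 → n1: 8 + 4 + 3 + 2 = 17
n5 → n3 → n2 → n1: 8 + 4 + 3 = 15
n5 → n3 → n6 → n2 → n7 → n1: 8 + 2 + 1 + 3 + 2 = 16
The minimum is 14.

14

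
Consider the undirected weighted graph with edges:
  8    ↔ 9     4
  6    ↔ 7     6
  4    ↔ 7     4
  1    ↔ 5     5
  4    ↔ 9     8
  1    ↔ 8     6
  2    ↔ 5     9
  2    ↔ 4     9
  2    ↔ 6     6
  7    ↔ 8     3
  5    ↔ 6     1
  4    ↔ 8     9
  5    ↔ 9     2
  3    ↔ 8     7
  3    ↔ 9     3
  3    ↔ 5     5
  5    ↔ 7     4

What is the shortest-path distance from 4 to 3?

Some routes from 4 to 3:
4-7-5-9-3: 4 + 4 + 2 + 3 = 13
4-7-8-3: 4 + 3 + 7 = 14
4-7-8-9-3: 4 + 3 + 4 + 3 = 14
4-9-5-3: 8 + 2 + 5 = 15
4-9-3: 8 + 3 = 11
4-7-5-3: 4 + 4 + 5 = 13
Best route has total 11.

11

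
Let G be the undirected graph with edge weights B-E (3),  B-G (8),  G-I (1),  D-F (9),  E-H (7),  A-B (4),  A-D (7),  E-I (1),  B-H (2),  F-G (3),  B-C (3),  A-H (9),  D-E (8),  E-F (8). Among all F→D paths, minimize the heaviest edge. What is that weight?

7

Checking several routes:
F - G - I - E - B - A - D: max(3, 1, 1, 3, 4, 7) = 7
F - G - B - A - D: max(3, 8, 4, 7) = 8
F - G - I - E - H - B - A - D: max(3, 1, 1, 7, 2, 4, 7) = 7
F - G - B - E - D: max(3, 8, 3, 8) = 8
The minimum achievable maximum is 7.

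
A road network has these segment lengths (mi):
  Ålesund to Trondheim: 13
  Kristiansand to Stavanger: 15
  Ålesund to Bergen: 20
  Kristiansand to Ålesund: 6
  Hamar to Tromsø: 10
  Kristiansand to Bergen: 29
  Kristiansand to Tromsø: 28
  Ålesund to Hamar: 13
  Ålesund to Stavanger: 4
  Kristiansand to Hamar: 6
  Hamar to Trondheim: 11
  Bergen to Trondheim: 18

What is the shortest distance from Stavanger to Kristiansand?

Comparing a few candidate routes:
Stavanger -> Ålesund -> Kristiansand: 4 + 6 = 10
Stavanger -> Ålesund -> Hamar -> Kristiansand: 4 + 13 + 6 = 23
Stavanger -> Kristiansand: 15
Best route has total 10 mi.

10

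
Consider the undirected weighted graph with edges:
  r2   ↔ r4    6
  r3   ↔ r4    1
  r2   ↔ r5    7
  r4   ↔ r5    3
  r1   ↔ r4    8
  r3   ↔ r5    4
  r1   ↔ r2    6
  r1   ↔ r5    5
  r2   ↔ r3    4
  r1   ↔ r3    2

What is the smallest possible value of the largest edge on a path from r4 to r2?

Some routes from r4 to r2:
r4-r5-r3-r2: max(3, 4, 4) = 4
r4-r3-r2: max(1, 4) = 4
r4-r5-r1-r3-r2: max(3, 5, 2, 4) = 5
Best route has worst link 4.

4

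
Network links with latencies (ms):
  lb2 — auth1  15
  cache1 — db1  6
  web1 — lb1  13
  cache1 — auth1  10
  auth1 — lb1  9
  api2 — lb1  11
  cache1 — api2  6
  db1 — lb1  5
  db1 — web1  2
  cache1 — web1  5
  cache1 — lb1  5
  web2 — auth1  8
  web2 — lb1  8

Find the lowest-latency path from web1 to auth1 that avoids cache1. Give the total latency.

16

Candidate routes:
web1 -> lb1 -> web2 -> auth1: 13 + 8 + 8 = 29
web1 -> db1 -> lb1 -> auth1: 2 + 5 + 9 = 16
web1 -> db1 -> lb1 -> web2 -> auth1: 2 + 5 + 8 + 8 = 23
web1 -> lb1 -> auth1: 13 + 9 = 22
Shortest: 16 ms.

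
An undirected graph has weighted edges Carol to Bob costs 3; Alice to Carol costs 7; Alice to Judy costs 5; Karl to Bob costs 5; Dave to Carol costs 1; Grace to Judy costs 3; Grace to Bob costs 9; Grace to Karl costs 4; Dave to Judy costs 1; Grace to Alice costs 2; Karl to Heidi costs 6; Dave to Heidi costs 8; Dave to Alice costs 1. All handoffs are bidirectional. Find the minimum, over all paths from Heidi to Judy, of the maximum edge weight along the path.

6

Checking several routes:
Heidi -> Karl -> Grace -> Alice -> Judy: max(6, 4, 2, 5) = 6
Heidi -> Karl -> Bob -> Carol -> Dave -> Judy: max(6, 5, 3, 1, 1) = 6
Heidi -> Karl -> Grace -> Judy: max(6, 4, 3) = 6
Heidi -> Karl -> Grace -> Alice -> Dave -> Judy: max(6, 4, 2, 1, 1) = 6
Best route has worst link 6.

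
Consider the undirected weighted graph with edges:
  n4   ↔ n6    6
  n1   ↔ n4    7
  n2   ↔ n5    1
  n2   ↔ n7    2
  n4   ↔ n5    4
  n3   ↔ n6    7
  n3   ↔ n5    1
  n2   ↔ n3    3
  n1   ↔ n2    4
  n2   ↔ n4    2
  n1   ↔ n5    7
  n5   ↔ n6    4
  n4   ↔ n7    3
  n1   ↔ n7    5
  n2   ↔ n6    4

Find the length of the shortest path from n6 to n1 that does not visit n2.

11

Checking several routes:
n6-n4-n7-n1: 6 + 3 + 5 = 14
n6-n3-n5-n1: 7 + 1 + 7 = 15
n6-n5-n4-n1: 4 + 4 + 7 = 15
n6-n5-n1: 4 + 7 = 11
n6-n4-n1: 6 + 7 = 13
The minimum is 11.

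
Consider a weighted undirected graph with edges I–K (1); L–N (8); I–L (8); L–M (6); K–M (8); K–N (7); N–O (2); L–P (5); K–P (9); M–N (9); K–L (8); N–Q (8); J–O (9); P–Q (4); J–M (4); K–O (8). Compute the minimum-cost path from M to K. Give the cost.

Checking several routes:
M -> L -> I -> K: 6 + 8 + 1 = 15
M -> K: 8
M -> N -> O -> K: 9 + 2 + 8 = 19
M -> L -> K: 6 + 8 = 14
M -> N -> K: 9 + 7 = 16
The minimum is 8.

8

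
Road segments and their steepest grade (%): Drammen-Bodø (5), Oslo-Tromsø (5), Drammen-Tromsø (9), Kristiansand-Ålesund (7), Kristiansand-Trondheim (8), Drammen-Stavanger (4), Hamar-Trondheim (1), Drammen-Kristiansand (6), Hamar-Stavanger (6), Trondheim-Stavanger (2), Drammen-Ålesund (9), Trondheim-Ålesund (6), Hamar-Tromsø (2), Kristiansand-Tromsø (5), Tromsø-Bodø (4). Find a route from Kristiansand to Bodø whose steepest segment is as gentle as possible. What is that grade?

Checking several routes:
Kristiansand -> Drammen -> Stavanger -> Hamar -> Tromsø -> Bodø: max(6, 4, 6, 2, 4) = 6
Kristiansand -> Tromsø -> Bodø: max(5, 4) = 5
Kristiansand -> Tromsø -> Hamar -> Trondheim -> Stavanger -> Drammen -> Bodø: max(5, 2, 1, 2, 4, 5) = 5
The minimum achievable maximum is 5%.

5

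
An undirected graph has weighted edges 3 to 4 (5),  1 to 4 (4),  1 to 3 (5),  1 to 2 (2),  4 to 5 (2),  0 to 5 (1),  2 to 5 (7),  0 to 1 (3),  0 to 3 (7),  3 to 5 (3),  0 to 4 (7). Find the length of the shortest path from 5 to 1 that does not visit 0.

Comparing a few candidate routes:
5 - 2 - 1: 7 + 2 = 9
5 - 3 - 1: 3 + 5 = 8
5 - 4 - 3 - 1: 2 + 5 + 5 = 12
5 - 4 - 1: 2 + 4 = 6
Best route has total 6.

6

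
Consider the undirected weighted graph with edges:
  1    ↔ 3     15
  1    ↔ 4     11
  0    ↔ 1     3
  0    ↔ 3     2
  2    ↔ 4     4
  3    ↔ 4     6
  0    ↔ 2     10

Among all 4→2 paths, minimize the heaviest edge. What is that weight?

Checking several routes:
4 → 3 → 0 → 2: max(6, 2, 10) = 10
4 → 1 → 0 → 2: max(11, 3, 10) = 11
4 → 2: max(4) = 4
Smallest bottleneck: 4.

4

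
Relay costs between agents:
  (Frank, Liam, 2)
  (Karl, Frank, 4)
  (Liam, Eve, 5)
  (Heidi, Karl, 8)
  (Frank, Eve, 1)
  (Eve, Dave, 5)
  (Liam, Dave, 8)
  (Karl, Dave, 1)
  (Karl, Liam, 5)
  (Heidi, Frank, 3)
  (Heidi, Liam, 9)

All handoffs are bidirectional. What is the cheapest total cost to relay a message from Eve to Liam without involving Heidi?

3

Some routes from Eve to Liam avoiding Heidi:
Eve → Frank → Liam: 1 + 2 = 3
Eve → Frank → Karl → Liam: 1 + 4 + 5 = 10
Eve → Liam: 5
Shortest: 3.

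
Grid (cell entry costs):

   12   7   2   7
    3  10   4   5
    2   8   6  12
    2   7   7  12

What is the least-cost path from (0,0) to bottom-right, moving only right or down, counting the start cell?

Take r0c0→r1c0→r2c0→r3c0→r3c1→r3c2→r3c3 for a total of 12 + 3 + 2 + 2 + 7 + 7 + 12 = 45.
For comparison, the top-then-right route costs 57.

45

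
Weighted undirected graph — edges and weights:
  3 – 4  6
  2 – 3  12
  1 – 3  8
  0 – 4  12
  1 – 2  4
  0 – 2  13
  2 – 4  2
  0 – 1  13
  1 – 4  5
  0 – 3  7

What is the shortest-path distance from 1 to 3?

Comparing a few candidate routes:
1 - 4 - 3: 5 + 6 = 11
1 - 2 - 4 - 3: 4 + 2 + 6 = 12
1 - 3: 8
Best route has total 8.

8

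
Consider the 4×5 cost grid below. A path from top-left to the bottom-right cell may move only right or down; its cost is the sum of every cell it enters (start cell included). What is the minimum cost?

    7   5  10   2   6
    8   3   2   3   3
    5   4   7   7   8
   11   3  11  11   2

33

Take [0,0] [0,1] [1,1] [1,2] [1,3] [1,4] [2,4] [3,4] for a total of 7 + 5 + 3 + 2 + 3 + 3 + 8 + 2 = 33.
For comparison, the top-then-right route costs 43.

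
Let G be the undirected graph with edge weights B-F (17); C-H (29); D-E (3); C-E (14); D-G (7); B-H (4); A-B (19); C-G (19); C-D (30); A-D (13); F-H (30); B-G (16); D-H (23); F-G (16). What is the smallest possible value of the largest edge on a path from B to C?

Comparing a few candidate routes:
B -> F -> G -> D -> E -> C: max(17, 16, 7, 3, 14) = 17
B -> G -> C: max(16, 19) = 19
B -> G -> D -> E -> C: max(16, 7, 3, 14) = 16
Smallest bottleneck: 16.

16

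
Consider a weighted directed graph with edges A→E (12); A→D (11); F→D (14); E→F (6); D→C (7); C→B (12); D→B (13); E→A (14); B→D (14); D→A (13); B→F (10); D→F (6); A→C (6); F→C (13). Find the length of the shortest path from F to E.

Candidate routes:
F-D-A-E: 14 + 13 + 12 = 39
F-C-B-D-A-E: 13 + 12 + 14 + 13 + 12 = 64
The minimum is 39.

39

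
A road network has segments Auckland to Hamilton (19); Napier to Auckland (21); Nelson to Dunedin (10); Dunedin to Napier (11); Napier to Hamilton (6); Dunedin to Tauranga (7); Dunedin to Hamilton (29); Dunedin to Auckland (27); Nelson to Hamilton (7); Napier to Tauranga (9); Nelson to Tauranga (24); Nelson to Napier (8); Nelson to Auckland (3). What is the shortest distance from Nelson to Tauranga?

17

Some routes from Nelson to Tauranga:
Nelson -> Napier -> Tauranga: 8 + 9 = 17
Nelson -> Tauranga: 24
Nelson -> Napier -> Dunedin -> Tauranga: 8 + 11 + 7 = 26
Nelson -> Dunedin -> Tauranga: 10 + 7 = 17
Nelson -> Hamilton -> Napier -> Tauranga: 7 + 6 + 9 = 22
Shortest: 17 mi.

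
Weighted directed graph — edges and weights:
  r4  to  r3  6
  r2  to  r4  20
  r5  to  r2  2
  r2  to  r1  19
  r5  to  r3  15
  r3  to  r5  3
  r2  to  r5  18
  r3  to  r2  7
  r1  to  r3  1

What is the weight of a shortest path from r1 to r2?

6

Paths from r1 to r2:
r1 -> r3 -> r5 -> r2: 1 + 3 + 2 = 6
r1 -> r3 -> r2: 1 + 7 = 8
The minimum is 6.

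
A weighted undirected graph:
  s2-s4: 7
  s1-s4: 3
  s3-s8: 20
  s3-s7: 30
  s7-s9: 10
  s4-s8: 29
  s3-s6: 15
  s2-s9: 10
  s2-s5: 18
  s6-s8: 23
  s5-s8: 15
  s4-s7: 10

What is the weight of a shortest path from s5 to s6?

38

Comparing a few candidate routes:
s5 - s8 - s3 - s6: 15 + 20 + 15 = 50
s5 - s8 - s6: 15 + 23 = 38
s5 - s2 - s4 - s8 - s6: 18 + 7 + 29 + 23 = 77
s5 - s2 - s4 - s7 - s3 - s6: 18 + 7 + 10 + 30 + 15 = 80
Shortest: 38.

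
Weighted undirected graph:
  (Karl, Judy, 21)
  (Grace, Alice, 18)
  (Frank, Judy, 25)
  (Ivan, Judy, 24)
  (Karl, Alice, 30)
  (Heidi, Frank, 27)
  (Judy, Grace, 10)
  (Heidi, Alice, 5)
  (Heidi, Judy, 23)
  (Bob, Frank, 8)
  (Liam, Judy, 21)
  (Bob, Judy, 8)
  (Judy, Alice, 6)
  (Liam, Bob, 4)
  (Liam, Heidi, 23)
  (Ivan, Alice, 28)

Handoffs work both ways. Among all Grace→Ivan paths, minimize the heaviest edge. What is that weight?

24

A few of the Grace→Ivan routes:
Grace - Alice - Heidi - Judy - Ivan: max(18, 5, 23, 24) = 24
Grace - Judy - Ivan: max(10, 24) = 24
Grace - Alice - Heidi - Liam - Judy - Ivan: max(18, 5, 23, 21, 24) = 24
Smallest bottleneck: 24.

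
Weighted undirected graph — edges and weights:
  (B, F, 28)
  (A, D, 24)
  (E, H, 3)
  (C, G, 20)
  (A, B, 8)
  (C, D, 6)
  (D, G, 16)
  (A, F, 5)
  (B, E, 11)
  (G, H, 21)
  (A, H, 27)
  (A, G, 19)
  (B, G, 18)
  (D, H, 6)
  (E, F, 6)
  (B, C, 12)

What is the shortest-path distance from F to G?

24

Comparing a few candidate routes:
F - A - G: 5 + 19 = 24
F - E - H - G: 6 + 3 + 21 = 30
F - A - B - G: 5 + 8 + 18 = 31
The minimum is 24.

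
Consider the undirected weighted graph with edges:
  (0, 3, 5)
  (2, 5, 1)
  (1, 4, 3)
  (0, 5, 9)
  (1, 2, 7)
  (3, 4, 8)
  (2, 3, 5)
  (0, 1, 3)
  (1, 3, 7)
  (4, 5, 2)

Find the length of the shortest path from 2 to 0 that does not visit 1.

Paths from 2 to 0 avoiding 1:
2 → 3 → 0: 5 + 5 = 10
2 → 5 → 4 → 3 → 0: 1 + 2 + 8 + 5 = 16
2 → 3 → 4 → 5 → 0: 5 + 8 + 2 + 9 = 24
2 → 5 → 0: 1 + 9 = 10
Best route has total 10.

10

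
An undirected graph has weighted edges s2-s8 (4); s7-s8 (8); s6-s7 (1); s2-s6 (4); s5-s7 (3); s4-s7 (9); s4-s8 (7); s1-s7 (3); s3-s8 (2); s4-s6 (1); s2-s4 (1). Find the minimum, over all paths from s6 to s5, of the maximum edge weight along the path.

Comparing a few candidate routes:
s6 → s4 → s2 → s8 → s7 → s5: max(1, 1, 4, 8, 3) = 8
s6 → s4 → s8 → s7 → s5: max(1, 7, 8, 3) = 8
s6 → s7 → s5: max(1, 3) = 3
The minimum achievable maximum is 3.

3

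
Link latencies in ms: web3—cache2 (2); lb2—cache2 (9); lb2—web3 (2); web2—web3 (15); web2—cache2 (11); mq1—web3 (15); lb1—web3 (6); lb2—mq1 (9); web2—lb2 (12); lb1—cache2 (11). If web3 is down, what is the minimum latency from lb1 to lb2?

20

Candidate routes:
lb1→cache2→web2→lb2: 11 + 11 + 12 = 34
lb1→cache2→lb2: 11 + 9 = 20
Best route has total 20 ms.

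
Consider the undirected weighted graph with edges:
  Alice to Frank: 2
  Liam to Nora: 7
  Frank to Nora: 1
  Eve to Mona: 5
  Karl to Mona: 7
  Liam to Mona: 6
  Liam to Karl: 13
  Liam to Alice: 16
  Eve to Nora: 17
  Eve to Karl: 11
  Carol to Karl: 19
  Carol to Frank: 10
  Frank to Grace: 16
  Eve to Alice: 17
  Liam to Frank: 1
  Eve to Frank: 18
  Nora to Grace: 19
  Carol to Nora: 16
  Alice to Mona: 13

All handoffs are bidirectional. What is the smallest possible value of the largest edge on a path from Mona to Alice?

6

Comparing a few candidate routes:
Mona-Liam-Nora-Frank-Alice: max(6, 7, 1, 2) = 7
Mona-Karl-Liam-Nora-Frank-Alice: max(7, 13, 7, 1, 2) = 13
Mona-Karl-Liam-Frank-Alice: max(7, 13, 1, 2) = 13
Mona-Liam-Frank-Alice: max(6, 1, 2) = 6
The minimum achievable maximum is 6.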